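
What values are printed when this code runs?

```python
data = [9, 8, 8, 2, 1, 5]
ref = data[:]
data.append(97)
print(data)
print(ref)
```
[9, 8, 8, 2, 1, 5, 97]
[9, 8, 8, 2, 1, 5]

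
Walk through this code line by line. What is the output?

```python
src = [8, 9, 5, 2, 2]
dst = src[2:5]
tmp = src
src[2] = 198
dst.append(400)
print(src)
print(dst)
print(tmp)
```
[8, 9, 198, 2, 2]
[5, 2, 2, 400]
[8, 9, 198, 2, 2]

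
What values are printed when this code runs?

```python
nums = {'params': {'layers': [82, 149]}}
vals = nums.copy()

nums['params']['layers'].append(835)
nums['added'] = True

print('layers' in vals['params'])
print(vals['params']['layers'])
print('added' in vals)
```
True
[82, 149, 835]
False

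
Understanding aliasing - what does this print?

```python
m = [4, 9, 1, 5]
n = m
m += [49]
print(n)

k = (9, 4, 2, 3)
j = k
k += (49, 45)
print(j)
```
[4, 9, 1, 5, 49]
(9, 4, 2, 3)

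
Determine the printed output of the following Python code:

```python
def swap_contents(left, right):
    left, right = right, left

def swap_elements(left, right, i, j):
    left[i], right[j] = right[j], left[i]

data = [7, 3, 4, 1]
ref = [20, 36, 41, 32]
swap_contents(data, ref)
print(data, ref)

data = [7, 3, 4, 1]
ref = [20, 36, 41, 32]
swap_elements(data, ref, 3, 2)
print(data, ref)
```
[7, 3, 4, 1] [20, 36, 41, 32]
[7, 3, 4, 41] [20, 36, 1, 32]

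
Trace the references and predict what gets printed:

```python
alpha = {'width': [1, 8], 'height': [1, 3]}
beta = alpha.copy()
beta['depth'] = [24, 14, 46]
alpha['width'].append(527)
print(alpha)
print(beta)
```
{'width': [1, 8, 527], 'height': [1, 3]}
{'width': [1, 8, 527], 'height': [1, 3], 'depth': [24, 14, 46]}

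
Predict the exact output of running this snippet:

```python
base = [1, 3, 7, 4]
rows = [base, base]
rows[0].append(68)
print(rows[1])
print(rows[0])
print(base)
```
[1, 3, 7, 4, 68]
[1, 3, 7, 4, 68]
[1, 3, 7, 4, 68]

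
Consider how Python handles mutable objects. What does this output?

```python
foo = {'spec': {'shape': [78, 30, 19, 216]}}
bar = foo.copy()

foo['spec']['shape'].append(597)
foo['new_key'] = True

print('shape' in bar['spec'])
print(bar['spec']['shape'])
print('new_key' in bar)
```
True
[78, 30, 19, 216, 597]
False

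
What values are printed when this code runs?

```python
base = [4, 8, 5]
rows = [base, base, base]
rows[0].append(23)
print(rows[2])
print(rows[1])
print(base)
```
[4, 8, 5, 23]
[4, 8, 5, 23]
[4, 8, 5, 23]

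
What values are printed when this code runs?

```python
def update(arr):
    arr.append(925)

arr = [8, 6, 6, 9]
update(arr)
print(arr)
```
[8, 6, 6, 9, 925]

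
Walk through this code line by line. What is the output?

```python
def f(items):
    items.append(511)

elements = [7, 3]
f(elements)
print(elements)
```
[7, 3, 511]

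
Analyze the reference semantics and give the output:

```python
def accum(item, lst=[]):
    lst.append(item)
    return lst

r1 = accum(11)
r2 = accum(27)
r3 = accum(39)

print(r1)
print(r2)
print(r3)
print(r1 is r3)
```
[11, 27, 39]
[11, 27, 39]
[11, 27, 39]
True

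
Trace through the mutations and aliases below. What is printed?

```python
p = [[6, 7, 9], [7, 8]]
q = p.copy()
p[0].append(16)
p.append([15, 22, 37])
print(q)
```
[[6, 7, 9, 16], [7, 8]]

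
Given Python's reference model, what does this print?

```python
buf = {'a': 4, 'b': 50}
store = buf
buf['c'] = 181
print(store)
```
{'a': 4, 'b': 50, 'c': 181}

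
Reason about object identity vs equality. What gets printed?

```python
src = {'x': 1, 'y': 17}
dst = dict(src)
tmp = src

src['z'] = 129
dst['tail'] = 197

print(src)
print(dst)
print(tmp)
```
{'x': 1, 'y': 17, 'z': 129}
{'x': 1, 'y': 17, 'tail': 197}
{'x': 1, 'y': 17, 'z': 129}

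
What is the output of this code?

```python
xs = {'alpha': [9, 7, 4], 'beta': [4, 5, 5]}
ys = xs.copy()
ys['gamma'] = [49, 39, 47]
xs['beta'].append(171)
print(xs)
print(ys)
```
{'alpha': [9, 7, 4], 'beta': [4, 5, 5, 171]}
{'alpha': [9, 7, 4], 'beta': [4, 5, 5, 171], 'gamma': [49, 39, 47]}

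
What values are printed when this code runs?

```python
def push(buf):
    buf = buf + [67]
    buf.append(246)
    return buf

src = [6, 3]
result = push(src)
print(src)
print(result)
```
[6, 3]
[6, 3, 67, 246]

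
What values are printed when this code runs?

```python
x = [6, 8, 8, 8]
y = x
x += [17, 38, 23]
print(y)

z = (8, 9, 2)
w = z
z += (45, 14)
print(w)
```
[6, 8, 8, 8, 17, 38, 23]
(8, 9, 2)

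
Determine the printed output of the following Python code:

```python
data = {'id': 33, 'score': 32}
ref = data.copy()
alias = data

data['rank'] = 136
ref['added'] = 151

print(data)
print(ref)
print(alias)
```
{'id': 33, 'score': 32, 'rank': 136}
{'id': 33, 'score': 32, 'added': 151}
{'id': 33, 'score': 32, 'rank': 136}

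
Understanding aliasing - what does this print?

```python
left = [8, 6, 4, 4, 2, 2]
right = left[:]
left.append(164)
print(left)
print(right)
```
[8, 6, 4, 4, 2, 2, 164]
[8, 6, 4, 4, 2, 2]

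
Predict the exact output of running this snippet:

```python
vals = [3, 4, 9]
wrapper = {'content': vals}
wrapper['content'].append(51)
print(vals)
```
[3, 4, 9, 51]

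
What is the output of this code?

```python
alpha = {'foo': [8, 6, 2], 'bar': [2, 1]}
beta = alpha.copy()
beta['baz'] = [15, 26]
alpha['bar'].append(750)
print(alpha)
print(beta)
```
{'foo': [8, 6, 2], 'bar': [2, 1, 750]}
{'foo': [8, 6, 2], 'bar': [2, 1, 750], 'baz': [15, 26]}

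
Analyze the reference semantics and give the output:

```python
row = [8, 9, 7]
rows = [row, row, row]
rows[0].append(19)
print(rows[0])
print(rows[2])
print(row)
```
[8, 9, 7, 19]
[8, 9, 7, 19]
[8, 9, 7, 19]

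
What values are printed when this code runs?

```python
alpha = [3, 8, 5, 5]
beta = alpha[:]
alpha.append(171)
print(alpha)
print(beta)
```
[3, 8, 5, 5, 171]
[3, 8, 5, 5]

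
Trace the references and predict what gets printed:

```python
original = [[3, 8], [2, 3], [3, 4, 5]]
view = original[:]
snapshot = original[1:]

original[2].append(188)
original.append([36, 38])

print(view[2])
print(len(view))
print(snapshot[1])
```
[3, 4, 5, 188]
3
[3, 4, 5, 188]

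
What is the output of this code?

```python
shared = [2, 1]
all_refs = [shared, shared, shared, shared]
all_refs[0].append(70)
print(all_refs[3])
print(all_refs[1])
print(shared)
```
[2, 1, 70]
[2, 1, 70]
[2, 1, 70]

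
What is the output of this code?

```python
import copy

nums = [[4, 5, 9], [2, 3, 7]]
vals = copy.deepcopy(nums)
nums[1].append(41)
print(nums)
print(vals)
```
[[4, 5, 9], [2, 3, 7, 41]]
[[4, 5, 9], [2, 3, 7]]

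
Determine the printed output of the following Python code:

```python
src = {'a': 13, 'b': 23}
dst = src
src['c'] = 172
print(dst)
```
{'a': 13, 'b': 23, 'c': 172}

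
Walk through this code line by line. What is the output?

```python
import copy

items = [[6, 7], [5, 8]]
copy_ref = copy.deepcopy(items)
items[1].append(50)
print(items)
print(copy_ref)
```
[[6, 7], [5, 8, 50]]
[[6, 7], [5, 8]]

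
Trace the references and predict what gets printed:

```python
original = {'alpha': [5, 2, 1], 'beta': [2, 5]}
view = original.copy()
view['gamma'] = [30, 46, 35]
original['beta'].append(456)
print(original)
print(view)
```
{'alpha': [5, 2, 1], 'beta': [2, 5, 456]}
{'alpha': [5, 2, 1], 'beta': [2, 5, 456], 'gamma': [30, 46, 35]}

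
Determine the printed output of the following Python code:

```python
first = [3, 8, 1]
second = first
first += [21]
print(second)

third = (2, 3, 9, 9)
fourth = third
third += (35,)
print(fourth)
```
[3, 8, 1, 21]
(2, 3, 9, 9)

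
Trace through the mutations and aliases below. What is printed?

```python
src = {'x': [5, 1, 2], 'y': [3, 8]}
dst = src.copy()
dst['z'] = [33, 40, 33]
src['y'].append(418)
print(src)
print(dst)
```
{'x': [5, 1, 2], 'y': [3, 8, 418]}
{'x': [5, 1, 2], 'y': [3, 8, 418], 'z': [33, 40, 33]}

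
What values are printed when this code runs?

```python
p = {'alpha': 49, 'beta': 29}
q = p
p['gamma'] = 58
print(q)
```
{'alpha': 49, 'beta': 29, 'gamma': 58}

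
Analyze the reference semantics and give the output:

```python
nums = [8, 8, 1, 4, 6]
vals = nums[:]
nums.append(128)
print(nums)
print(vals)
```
[8, 8, 1, 4, 6, 128]
[8, 8, 1, 4, 6]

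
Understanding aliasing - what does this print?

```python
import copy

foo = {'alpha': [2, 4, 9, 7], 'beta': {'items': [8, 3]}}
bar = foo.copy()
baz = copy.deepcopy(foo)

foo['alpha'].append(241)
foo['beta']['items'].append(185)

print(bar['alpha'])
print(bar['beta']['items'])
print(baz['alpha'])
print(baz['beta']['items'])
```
[2, 4, 9, 7, 241]
[8, 3, 185]
[2, 4, 9, 7]
[8, 3]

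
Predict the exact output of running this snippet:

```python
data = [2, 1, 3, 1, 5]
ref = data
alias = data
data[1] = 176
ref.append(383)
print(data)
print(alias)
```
[2, 176, 3, 1, 5, 383]
[2, 176, 3, 1, 5, 383]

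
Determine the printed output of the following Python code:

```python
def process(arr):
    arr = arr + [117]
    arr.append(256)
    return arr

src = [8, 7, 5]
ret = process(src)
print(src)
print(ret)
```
[8, 7, 5]
[8, 7, 5, 117, 256]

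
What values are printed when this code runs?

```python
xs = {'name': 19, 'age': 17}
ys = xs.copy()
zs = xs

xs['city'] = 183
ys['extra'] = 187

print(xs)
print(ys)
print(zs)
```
{'name': 19, 'age': 17, 'city': 183}
{'name': 19, 'age': 17, 'extra': 187}
{'name': 19, 'age': 17, 'city': 183}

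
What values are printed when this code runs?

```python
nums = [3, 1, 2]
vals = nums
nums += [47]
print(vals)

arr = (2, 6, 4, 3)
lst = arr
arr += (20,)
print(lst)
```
[3, 1, 2, 47]
(2, 6, 4, 3)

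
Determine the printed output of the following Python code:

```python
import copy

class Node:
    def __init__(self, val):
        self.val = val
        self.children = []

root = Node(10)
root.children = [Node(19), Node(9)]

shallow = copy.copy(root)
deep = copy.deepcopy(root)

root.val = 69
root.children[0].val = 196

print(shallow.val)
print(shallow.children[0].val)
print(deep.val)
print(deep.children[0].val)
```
10
196
10
19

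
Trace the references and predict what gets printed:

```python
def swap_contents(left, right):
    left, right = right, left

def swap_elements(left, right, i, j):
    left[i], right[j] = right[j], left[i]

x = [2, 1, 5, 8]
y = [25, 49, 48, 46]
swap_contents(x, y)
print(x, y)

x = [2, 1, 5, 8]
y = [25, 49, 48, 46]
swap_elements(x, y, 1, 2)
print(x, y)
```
[2, 1, 5, 8] [25, 49, 48, 46]
[2, 48, 5, 8] [25, 49, 1, 46]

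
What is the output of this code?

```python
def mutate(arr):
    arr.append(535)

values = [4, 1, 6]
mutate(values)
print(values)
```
[4, 1, 6, 535]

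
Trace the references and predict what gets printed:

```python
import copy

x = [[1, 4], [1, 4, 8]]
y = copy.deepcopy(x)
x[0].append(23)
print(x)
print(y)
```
[[1, 4, 23], [1, 4, 8]]
[[1, 4], [1, 4, 8]]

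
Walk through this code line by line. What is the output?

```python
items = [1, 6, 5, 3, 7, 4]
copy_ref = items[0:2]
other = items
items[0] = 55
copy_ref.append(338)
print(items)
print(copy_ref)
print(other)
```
[55, 6, 5, 3, 7, 4]
[1, 6, 338]
[55, 6, 5, 3, 7, 4]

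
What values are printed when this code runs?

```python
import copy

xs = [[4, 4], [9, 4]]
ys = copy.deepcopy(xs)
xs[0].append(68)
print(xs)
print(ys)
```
[[4, 4, 68], [9, 4]]
[[4, 4], [9, 4]]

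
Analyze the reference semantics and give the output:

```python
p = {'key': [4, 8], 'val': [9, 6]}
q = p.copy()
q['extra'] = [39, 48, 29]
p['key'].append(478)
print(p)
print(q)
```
{'key': [4, 8, 478], 'val': [9, 6]}
{'key': [4, 8, 478], 'val': [9, 6], 'extra': [39, 48, 29]}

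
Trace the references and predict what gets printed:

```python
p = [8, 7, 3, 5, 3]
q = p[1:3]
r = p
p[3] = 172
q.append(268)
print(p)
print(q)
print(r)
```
[8, 7, 3, 172, 3]
[7, 3, 268]
[8, 7, 3, 172, 3]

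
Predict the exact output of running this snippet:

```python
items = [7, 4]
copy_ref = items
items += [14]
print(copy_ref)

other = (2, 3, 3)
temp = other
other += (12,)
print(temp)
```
[7, 4, 14]
(2, 3, 3)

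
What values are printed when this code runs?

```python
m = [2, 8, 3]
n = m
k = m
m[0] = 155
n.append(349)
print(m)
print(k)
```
[155, 8, 3, 349]
[155, 8, 3, 349]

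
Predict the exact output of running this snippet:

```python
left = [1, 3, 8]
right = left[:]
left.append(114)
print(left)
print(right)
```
[1, 3, 8, 114]
[1, 3, 8]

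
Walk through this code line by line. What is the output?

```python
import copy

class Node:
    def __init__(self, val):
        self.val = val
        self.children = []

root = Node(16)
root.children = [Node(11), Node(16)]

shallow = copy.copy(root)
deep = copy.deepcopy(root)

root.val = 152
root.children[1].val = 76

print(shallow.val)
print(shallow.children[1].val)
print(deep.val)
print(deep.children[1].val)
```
16
76
16
16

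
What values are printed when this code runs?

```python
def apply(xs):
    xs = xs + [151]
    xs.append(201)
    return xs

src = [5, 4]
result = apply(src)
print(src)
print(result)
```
[5, 4]
[5, 4, 151, 201]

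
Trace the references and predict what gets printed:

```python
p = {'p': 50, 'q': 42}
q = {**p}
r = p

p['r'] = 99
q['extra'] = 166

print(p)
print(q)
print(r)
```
{'p': 50, 'q': 42, 'r': 99}
{'p': 50, 'q': 42, 'extra': 166}
{'p': 50, 'q': 42, 'r': 99}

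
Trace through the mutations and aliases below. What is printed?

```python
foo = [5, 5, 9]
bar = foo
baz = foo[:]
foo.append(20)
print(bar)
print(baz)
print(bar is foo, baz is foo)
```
[5, 5, 9, 20]
[5, 5, 9]
True False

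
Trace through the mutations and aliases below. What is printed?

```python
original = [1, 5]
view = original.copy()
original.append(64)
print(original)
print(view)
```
[1, 5, 64]
[1, 5]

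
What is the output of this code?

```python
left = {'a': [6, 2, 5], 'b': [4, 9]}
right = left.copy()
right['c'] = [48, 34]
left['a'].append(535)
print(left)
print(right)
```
{'a': [6, 2, 5, 535], 'b': [4, 9]}
{'a': [6, 2, 5, 535], 'b': [4, 9], 'c': [48, 34]}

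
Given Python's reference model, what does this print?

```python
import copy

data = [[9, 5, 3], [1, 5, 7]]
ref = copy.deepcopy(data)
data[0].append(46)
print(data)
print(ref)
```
[[9, 5, 3, 46], [1, 5, 7]]
[[9, 5, 3], [1, 5, 7]]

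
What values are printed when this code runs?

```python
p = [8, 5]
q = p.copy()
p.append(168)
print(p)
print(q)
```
[8, 5, 168]
[8, 5]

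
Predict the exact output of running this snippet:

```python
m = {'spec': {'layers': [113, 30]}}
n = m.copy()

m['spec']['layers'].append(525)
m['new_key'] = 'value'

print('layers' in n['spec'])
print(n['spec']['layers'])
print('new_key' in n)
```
True
[113, 30, 525]
False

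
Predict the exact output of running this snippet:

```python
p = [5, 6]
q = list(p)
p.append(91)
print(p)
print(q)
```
[5, 6, 91]
[5, 6]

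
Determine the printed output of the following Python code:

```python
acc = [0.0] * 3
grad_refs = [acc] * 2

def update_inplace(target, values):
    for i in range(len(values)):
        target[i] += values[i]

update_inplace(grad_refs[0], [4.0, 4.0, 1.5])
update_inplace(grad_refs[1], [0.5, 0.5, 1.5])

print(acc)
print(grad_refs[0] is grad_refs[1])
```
[4.5, 4.5, 3.0]
True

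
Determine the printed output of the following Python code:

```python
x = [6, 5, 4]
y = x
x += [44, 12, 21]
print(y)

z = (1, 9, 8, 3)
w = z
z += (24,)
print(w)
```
[6, 5, 4, 44, 12, 21]
(1, 9, 8, 3)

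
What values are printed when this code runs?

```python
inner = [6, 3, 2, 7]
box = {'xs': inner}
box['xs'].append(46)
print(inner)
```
[6, 3, 2, 7, 46]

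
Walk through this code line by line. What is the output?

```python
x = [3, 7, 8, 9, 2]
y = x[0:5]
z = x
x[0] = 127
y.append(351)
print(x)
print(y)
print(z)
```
[127, 7, 8, 9, 2]
[3, 7, 8, 9, 2, 351]
[127, 7, 8, 9, 2]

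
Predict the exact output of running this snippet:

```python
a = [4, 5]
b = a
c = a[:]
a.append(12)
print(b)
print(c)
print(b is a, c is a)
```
[4, 5, 12]
[4, 5]
True False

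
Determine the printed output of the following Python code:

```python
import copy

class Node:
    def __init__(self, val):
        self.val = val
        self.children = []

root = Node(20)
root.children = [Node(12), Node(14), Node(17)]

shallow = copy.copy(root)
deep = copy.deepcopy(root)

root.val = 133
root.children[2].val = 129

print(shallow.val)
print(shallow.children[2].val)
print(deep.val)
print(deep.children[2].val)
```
20
129
20
17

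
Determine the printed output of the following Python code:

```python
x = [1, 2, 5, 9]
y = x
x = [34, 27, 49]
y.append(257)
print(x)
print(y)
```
[34, 27, 49]
[1, 2, 5, 9, 257]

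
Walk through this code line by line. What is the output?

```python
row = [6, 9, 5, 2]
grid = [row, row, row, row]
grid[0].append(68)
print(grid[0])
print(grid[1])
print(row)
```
[6, 9, 5, 2, 68]
[6, 9, 5, 2, 68]
[6, 9, 5, 2, 68]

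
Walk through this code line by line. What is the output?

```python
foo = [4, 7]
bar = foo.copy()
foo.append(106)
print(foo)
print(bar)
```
[4, 7, 106]
[4, 7]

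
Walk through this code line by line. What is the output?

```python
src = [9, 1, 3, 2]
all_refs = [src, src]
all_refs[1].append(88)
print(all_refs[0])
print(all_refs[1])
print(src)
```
[9, 1, 3, 2, 88]
[9, 1, 3, 2, 88]
[9, 1, 3, 2, 88]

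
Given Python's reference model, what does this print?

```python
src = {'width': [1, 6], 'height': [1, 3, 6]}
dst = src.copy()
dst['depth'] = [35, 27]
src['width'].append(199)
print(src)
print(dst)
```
{'width': [1, 6, 199], 'height': [1, 3, 6]}
{'width': [1, 6, 199], 'height': [1, 3, 6], 'depth': [35, 27]}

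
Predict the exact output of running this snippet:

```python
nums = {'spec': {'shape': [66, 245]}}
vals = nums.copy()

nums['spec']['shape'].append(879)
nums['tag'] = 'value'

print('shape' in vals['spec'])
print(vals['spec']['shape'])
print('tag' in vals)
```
True
[66, 245, 879]
False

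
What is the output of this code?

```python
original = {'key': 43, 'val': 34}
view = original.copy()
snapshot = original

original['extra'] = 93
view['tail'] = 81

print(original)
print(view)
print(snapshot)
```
{'key': 43, 'val': 34, 'extra': 93}
{'key': 43, 'val': 34, 'tail': 81}
{'key': 43, 'val': 34, 'extra': 93}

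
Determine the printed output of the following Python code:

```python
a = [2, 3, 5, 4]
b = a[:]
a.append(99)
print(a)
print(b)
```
[2, 3, 5, 4, 99]
[2, 3, 5, 4]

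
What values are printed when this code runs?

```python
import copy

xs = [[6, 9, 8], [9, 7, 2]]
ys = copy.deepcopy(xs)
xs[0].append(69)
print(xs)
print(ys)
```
[[6, 9, 8, 69], [9, 7, 2]]
[[6, 9, 8], [9, 7, 2]]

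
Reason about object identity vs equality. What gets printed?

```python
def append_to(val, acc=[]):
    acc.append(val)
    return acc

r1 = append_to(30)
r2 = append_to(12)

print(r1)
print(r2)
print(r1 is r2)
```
[30, 12]
[30, 12]
True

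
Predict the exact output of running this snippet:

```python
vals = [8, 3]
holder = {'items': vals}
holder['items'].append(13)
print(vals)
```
[8, 3, 13]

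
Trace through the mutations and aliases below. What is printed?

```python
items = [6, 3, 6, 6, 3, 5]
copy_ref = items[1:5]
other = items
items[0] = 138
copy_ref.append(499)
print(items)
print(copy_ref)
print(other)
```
[138, 3, 6, 6, 3, 5]
[3, 6, 6, 3, 499]
[138, 3, 6, 6, 3, 5]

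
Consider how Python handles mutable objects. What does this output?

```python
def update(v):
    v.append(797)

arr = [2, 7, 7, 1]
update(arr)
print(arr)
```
[2, 7, 7, 1, 797]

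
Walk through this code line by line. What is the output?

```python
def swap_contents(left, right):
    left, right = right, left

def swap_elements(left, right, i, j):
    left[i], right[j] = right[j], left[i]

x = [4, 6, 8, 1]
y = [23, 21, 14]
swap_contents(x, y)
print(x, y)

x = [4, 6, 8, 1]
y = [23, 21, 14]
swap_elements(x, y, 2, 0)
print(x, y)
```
[4, 6, 8, 1] [23, 21, 14]
[4, 6, 23, 1] [8, 21, 14]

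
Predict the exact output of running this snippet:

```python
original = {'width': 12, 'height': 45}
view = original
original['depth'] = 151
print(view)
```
{'width': 12, 'height': 45, 'depth': 151}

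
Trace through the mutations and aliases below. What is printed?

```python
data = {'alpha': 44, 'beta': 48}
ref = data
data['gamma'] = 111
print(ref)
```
{'alpha': 44, 'beta': 48, 'gamma': 111}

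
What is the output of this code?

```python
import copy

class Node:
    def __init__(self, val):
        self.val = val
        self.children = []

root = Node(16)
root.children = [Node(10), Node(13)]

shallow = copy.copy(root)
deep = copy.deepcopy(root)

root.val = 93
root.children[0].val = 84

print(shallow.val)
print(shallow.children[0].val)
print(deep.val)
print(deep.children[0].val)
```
16
84
16
10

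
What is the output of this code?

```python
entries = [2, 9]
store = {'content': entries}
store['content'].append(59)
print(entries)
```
[2, 9, 59]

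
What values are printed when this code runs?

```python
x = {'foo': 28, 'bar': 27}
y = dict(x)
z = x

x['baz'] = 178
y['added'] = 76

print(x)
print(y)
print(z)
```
{'foo': 28, 'bar': 27, 'baz': 178}
{'foo': 28, 'bar': 27, 'added': 76}
{'foo': 28, 'bar': 27, 'baz': 178}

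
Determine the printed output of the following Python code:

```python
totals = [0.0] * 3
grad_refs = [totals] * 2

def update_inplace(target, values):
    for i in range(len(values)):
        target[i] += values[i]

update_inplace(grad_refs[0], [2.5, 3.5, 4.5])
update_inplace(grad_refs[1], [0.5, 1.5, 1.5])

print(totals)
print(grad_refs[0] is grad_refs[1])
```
[3.0, 5.0, 6.0]
True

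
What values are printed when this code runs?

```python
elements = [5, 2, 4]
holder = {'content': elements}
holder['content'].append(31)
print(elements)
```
[5, 2, 4, 31]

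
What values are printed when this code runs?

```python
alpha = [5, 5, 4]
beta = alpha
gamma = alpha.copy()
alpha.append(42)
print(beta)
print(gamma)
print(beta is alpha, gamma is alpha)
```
[5, 5, 4, 42]
[5, 5, 4]
True False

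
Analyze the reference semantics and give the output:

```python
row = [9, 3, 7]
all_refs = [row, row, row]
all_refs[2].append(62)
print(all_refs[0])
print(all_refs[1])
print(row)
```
[9, 3, 7, 62]
[9, 3, 7, 62]
[9, 3, 7, 62]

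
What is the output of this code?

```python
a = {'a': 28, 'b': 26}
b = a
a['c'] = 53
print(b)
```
{'a': 28, 'b': 26, 'c': 53}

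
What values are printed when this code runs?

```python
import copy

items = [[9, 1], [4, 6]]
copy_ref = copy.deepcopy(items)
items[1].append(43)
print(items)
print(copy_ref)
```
[[9, 1], [4, 6, 43]]
[[9, 1], [4, 6]]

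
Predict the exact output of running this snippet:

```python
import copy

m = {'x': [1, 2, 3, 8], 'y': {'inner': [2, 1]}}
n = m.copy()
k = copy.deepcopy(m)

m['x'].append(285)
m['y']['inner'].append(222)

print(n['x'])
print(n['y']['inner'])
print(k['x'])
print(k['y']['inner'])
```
[1, 2, 3, 8, 285]
[2, 1, 222]
[1, 2, 3, 8]
[2, 1]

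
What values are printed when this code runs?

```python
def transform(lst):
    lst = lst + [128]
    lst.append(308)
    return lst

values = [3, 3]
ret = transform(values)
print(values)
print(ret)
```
[3, 3]
[3, 3, 128, 308]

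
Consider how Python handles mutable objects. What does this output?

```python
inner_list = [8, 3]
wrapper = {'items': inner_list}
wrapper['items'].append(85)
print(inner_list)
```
[8, 3, 85]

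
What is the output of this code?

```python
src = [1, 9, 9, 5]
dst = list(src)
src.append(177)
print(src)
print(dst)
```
[1, 9, 9, 5, 177]
[1, 9, 9, 5]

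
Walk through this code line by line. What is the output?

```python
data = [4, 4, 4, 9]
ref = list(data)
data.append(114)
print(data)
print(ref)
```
[4, 4, 4, 9, 114]
[4, 4, 4, 9]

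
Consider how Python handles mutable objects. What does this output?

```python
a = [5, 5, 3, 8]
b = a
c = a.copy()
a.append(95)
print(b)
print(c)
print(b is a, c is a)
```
[5, 5, 3, 8, 95]
[5, 5, 3, 8]
True False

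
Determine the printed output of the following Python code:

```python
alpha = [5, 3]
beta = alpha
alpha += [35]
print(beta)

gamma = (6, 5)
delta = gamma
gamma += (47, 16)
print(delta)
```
[5, 3, 35]
(6, 5)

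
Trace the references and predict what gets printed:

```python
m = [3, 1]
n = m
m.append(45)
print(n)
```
[3, 1, 45]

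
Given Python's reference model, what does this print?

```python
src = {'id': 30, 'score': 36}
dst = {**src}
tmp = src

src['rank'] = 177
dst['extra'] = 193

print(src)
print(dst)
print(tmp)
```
{'id': 30, 'score': 36, 'rank': 177}
{'id': 30, 'score': 36, 'extra': 193}
{'id': 30, 'score': 36, 'rank': 177}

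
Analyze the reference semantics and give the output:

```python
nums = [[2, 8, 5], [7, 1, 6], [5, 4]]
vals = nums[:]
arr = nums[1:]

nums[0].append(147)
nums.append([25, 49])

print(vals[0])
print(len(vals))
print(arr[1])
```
[2, 8, 5, 147]
3
[5, 4]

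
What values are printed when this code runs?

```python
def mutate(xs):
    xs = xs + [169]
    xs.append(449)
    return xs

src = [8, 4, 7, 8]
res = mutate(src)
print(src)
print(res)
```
[8, 4, 7, 8]
[8, 4, 7, 8, 169, 449]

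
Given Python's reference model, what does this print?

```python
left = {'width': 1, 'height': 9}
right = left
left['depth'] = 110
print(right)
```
{'width': 1, 'height': 9, 'depth': 110}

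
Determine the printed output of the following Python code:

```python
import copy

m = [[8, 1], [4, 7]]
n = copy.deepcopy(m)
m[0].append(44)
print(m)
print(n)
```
[[8, 1, 44], [4, 7]]
[[8, 1], [4, 7]]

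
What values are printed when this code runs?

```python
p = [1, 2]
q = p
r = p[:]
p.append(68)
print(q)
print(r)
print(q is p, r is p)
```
[1, 2, 68]
[1, 2]
True False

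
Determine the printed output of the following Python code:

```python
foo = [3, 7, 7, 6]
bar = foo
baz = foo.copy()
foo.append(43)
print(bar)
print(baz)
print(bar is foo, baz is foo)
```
[3, 7, 7, 6, 43]
[3, 7, 7, 6]
True False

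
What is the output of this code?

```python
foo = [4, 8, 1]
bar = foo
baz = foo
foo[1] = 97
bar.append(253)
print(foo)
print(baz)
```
[4, 97, 1, 253]
[4, 97, 1, 253]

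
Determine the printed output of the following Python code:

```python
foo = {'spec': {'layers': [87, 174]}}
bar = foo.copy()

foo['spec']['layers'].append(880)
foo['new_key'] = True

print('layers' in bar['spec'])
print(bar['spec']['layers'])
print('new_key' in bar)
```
True
[87, 174, 880]
False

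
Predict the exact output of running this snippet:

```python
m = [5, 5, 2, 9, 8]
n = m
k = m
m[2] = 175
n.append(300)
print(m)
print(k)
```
[5, 5, 175, 9, 8, 300]
[5, 5, 175, 9, 8, 300]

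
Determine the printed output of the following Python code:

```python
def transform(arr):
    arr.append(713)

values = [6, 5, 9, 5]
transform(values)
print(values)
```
[6, 5, 9, 5, 713]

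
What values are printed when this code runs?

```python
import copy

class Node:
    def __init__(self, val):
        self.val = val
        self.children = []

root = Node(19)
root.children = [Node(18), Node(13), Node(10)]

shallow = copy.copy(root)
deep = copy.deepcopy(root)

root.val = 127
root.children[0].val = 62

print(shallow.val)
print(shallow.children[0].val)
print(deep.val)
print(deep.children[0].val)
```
19
62
19
18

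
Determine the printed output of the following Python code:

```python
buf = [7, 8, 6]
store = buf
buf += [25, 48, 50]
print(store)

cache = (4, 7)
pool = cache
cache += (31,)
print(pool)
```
[7, 8, 6, 25, 48, 50]
(4, 7)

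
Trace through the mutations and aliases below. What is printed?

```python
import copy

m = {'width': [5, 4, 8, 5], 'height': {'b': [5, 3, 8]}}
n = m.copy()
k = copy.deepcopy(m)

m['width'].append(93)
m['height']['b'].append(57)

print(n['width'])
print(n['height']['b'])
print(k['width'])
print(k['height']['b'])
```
[5, 4, 8, 5, 93]
[5, 3, 8, 57]
[5, 4, 8, 5]
[5, 3, 8]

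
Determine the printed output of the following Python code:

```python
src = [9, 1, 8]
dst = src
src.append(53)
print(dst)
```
[9, 1, 8, 53]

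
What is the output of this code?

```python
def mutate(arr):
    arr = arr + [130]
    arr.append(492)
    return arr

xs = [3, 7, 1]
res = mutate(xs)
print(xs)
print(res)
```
[3, 7, 1]
[3, 7, 1, 130, 492]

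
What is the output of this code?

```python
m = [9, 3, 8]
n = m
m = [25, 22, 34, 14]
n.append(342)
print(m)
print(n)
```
[25, 22, 34, 14]
[9, 3, 8, 342]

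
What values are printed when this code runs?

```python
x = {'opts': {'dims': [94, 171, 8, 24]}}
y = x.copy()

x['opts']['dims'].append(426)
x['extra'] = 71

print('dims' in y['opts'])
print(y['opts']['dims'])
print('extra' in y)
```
True
[94, 171, 8, 24, 426]
False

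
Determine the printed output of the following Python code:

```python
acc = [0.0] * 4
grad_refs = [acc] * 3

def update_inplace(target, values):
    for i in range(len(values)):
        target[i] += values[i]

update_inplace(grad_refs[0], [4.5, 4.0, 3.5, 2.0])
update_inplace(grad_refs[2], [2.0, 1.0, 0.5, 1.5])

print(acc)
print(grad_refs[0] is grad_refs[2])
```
[6.5, 5.0, 4.0, 3.5]
True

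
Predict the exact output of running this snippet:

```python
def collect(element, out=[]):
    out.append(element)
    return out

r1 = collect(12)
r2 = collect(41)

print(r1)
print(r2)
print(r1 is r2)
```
[12, 41]
[12, 41]
True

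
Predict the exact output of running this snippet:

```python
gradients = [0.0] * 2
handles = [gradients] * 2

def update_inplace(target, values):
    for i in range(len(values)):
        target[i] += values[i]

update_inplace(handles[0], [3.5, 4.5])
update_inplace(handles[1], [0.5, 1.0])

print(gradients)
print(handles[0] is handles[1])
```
[4.0, 5.5]
True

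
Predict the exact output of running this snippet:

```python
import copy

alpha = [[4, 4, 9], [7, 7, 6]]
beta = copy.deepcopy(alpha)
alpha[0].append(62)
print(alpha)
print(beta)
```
[[4, 4, 9, 62], [7, 7, 6]]
[[4, 4, 9], [7, 7, 6]]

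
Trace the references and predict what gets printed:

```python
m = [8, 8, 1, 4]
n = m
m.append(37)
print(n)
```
[8, 8, 1, 4, 37]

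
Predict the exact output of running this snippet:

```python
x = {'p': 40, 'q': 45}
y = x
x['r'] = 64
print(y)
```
{'p': 40, 'q': 45, 'r': 64}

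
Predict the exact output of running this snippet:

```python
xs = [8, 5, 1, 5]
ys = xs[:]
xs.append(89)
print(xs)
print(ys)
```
[8, 5, 1, 5, 89]
[8, 5, 1, 5]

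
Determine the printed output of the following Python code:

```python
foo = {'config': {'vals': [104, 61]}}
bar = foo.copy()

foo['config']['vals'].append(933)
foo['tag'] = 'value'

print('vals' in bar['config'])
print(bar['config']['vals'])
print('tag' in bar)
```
True
[104, 61, 933]
False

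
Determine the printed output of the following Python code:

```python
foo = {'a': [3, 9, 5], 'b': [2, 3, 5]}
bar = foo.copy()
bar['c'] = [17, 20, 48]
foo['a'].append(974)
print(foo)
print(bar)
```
{'a': [3, 9, 5, 974], 'b': [2, 3, 5]}
{'a': [3, 9, 5, 974], 'b': [2, 3, 5], 'c': [17, 20, 48]}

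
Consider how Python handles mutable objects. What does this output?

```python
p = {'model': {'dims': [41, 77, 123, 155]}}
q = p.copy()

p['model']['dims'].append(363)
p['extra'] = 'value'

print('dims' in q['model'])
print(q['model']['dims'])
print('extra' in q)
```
True
[41, 77, 123, 155, 363]
False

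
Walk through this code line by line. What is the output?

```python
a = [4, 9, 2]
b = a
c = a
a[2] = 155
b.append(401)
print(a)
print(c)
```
[4, 9, 155, 401]
[4, 9, 155, 401]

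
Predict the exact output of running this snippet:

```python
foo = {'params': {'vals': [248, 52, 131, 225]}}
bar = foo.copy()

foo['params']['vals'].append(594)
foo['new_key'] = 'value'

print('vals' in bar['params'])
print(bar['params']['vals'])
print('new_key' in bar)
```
True
[248, 52, 131, 225, 594]
False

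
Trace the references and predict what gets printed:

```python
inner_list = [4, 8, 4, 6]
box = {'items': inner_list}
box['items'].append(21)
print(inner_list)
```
[4, 8, 4, 6, 21]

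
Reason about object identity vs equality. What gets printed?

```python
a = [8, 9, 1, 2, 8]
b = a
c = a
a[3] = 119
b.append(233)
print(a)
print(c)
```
[8, 9, 1, 119, 8, 233]
[8, 9, 1, 119, 8, 233]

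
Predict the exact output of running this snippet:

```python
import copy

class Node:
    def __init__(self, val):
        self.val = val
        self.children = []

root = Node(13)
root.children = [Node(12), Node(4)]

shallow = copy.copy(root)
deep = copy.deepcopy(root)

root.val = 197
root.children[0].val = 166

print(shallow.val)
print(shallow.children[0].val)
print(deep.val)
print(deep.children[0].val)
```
13
166
13
12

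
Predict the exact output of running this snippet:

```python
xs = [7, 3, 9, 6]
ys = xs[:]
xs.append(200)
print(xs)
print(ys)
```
[7, 3, 9, 6, 200]
[7, 3, 9, 6]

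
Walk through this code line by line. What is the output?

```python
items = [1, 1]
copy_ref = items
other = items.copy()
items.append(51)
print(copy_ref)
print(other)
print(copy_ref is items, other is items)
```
[1, 1, 51]
[1, 1]
True False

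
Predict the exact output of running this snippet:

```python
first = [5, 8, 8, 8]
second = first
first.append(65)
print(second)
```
[5, 8, 8, 8, 65]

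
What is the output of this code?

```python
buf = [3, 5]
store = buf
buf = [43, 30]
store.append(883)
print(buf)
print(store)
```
[43, 30]
[3, 5, 883]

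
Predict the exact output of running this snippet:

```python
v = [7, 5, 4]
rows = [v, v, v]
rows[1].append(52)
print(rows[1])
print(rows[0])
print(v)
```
[7, 5, 4, 52]
[7, 5, 4, 52]
[7, 5, 4, 52]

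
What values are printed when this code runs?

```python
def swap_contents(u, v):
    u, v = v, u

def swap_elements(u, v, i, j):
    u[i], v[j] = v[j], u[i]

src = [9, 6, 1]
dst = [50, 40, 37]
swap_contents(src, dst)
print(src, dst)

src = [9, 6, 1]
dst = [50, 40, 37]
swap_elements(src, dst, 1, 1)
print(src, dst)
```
[9, 6, 1] [50, 40, 37]
[9, 40, 1] [50, 6, 37]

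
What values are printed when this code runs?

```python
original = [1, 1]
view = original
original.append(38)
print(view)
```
[1, 1, 38]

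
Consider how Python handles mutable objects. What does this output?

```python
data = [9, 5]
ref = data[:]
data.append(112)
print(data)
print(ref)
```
[9, 5, 112]
[9, 5]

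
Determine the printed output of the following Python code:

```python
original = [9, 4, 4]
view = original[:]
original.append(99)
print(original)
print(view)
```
[9, 4, 4, 99]
[9, 4, 4]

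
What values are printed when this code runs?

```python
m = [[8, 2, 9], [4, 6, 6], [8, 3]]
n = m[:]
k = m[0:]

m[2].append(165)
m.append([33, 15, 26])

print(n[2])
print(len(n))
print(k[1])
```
[8, 3, 165]
3
[4, 6, 6]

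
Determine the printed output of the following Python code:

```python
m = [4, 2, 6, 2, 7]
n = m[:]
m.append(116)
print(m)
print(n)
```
[4, 2, 6, 2, 7, 116]
[4, 2, 6, 2, 7]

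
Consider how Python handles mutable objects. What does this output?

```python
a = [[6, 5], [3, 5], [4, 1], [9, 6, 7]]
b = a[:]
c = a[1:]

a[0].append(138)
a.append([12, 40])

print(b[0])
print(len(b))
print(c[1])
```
[6, 5, 138]
4
[4, 1]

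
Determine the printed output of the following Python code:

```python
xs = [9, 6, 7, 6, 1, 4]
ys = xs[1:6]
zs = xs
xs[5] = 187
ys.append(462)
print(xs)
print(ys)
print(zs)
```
[9, 6, 7, 6, 1, 187]
[6, 7, 6, 1, 4, 462]
[9, 6, 7, 6, 1, 187]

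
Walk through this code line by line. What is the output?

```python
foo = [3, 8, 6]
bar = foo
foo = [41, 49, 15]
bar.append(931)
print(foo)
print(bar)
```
[41, 49, 15]
[3, 8, 6, 931]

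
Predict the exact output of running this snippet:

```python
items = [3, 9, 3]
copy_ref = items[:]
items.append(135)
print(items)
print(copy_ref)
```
[3, 9, 3, 135]
[3, 9, 3]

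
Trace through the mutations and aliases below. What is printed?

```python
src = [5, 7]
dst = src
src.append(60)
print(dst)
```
[5, 7, 60]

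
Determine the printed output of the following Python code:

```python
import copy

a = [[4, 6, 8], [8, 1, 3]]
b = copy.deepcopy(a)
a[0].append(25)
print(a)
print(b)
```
[[4, 6, 8, 25], [8, 1, 3]]
[[4, 6, 8], [8, 1, 3]]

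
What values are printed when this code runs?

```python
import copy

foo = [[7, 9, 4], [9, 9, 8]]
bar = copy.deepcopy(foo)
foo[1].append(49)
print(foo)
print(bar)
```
[[7, 9, 4], [9, 9, 8, 49]]
[[7, 9, 4], [9, 9, 8]]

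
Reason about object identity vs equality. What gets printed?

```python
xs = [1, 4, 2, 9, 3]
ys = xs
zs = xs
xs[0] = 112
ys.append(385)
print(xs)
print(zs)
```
[112, 4, 2, 9, 3, 385]
[112, 4, 2, 9, 3, 385]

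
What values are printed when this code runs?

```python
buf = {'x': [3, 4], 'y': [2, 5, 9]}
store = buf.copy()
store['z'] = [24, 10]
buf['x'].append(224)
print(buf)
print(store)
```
{'x': [3, 4, 224], 'y': [2, 5, 9]}
{'x': [3, 4, 224], 'y': [2, 5, 9], 'z': [24, 10]}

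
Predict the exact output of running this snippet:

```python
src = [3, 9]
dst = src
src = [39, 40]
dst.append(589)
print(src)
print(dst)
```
[39, 40]
[3, 9, 589]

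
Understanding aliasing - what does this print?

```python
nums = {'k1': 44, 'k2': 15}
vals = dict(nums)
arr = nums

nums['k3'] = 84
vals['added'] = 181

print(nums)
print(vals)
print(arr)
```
{'k1': 44, 'k2': 15, 'k3': 84}
{'k1': 44, 'k2': 15, 'added': 181}
{'k1': 44, 'k2': 15, 'k3': 84}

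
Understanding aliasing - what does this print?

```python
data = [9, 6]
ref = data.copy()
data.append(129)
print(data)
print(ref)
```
[9, 6, 129]
[9, 6]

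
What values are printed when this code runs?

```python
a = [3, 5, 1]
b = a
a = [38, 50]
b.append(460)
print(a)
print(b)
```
[38, 50]
[3, 5, 1, 460]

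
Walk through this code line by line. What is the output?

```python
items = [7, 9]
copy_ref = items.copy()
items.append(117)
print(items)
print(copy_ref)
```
[7, 9, 117]
[7, 9]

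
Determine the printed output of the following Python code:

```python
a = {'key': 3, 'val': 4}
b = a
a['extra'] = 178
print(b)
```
{'key': 3, 'val': 4, 'extra': 178}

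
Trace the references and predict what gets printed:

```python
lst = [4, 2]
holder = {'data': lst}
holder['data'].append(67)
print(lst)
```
[4, 2, 67]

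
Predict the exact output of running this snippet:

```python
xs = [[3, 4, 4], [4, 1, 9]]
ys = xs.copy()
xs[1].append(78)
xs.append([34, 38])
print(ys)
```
[[3, 4, 4], [4, 1, 9, 78]]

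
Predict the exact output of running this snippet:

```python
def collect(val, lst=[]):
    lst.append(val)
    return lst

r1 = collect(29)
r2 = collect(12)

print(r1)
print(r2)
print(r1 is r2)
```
[29, 12]
[29, 12]
True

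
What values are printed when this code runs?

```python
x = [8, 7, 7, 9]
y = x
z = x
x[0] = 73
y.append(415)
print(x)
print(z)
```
[73, 7, 7, 9, 415]
[73, 7, 7, 9, 415]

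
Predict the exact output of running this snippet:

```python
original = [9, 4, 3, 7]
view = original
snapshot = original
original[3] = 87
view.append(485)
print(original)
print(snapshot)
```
[9, 4, 3, 87, 485]
[9, 4, 3, 87, 485]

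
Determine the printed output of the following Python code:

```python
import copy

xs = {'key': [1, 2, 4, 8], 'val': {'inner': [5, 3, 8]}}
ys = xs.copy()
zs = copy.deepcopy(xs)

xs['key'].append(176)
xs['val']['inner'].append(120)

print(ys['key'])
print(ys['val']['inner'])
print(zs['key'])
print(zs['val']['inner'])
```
[1, 2, 4, 8, 176]
[5, 3, 8, 120]
[1, 2, 4, 8]
[5, 3, 8]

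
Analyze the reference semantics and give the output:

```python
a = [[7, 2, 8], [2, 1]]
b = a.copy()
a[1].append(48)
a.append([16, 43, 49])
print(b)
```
[[7, 2, 8], [2, 1, 48]]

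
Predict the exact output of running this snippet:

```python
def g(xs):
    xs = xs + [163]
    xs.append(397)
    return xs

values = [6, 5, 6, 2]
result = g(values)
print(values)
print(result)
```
[6, 5, 6, 2]
[6, 5, 6, 2, 163, 397]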